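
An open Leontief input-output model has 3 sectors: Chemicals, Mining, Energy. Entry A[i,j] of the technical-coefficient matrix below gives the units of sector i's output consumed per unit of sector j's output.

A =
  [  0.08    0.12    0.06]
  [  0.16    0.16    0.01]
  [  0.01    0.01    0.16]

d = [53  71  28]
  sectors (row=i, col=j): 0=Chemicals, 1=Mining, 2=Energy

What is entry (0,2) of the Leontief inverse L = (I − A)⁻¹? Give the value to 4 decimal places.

L[0,2] = 0.0816

Form M = I − A:
  [  0.92   -0.12   -0.06]
  [ -0.16    0.84   -0.01]
  [ -0.01   -0.01    0.84]
Leontief inverse L = M⁻¹:
  [  1.1157    0.1604    0.0816]
  [  0.2127    1.2212    0.0297]
  [  0.0158    0.0164    1.1918]
Total output x = L · d:
  x_0 = 1.1157·53 + 0.1604·71 + 0.0816·28 = 72.8044
  x_1 = 0.2127·53 + 1.2212·71 + 0.0297·28 = 98.8125
  x_2 = 0.0158·53 + 0.0164·71 + 1.1918·28 = 35.3764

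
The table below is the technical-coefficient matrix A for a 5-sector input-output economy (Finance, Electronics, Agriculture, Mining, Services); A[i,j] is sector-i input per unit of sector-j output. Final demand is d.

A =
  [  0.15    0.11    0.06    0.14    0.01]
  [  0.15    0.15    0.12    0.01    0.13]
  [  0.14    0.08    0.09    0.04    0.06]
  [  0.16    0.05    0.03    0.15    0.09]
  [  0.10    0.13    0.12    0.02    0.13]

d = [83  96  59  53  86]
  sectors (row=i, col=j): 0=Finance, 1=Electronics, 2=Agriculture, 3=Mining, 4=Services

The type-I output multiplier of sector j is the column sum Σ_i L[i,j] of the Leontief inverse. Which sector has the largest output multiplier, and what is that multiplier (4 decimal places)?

Finance (2.3658)

Form M = I − A:
  [  0.85   -0.11   -0.06   -0.14   -0.01]
  [ -0.15    0.85   -0.12   -0.01   -0.13]
  [ -0.14   -0.08    0.91   -0.04   -0.06]
  [ -0.16   -0.05   -0.03    0.85   -0.09]
  [ -0.10   -0.13   -0.12   -0.02    0.87]
Leontief inverse L = M⁻¹:
  [  1.2844    0.2032    0.1289    0.2218    0.0770]
  [  0.3016    1.2741    0.2192    0.0801    0.2172]
  [  0.2524    0.1654    1.1562    0.1007    0.1178]
  [  0.2932    0.1444    0.1001    1.2349    0.1596]
  [  0.2342    0.2399    0.2094    0.0797    1.2106]
Total output x = L · d:
  x_0 = 1.2844·83 + 0.2032·96 + 0.1289·59 + 0.2218·53 + 0.0770·86 = 152.0879
  x_1 = 0.3016·83 + 1.2741·96 + 0.2192·59 + 0.0801·53 + 0.2172·86 = 183.1991
  x_2 = 0.2524·83 + 0.1654·96 + 1.1562·59 + 0.1007·53 + 0.1178·86 = 120.5160
  x_3 = 0.2932·83 + 0.1444·96 + 0.1001·59 + 1.2349·53 + 0.1596·86 = 123.2873
  x_4 = 0.2342·83 + 0.2399·96 + 0.2094·59 + 0.0797·53 + 1.2106·86 = 163.1636
Output multipliers (column sums of L):
  Finance: 2.3658
  Electronics: 2.0269
  Agriculture: 1.8138
  Mining: 1.7173
  Services: 1.7822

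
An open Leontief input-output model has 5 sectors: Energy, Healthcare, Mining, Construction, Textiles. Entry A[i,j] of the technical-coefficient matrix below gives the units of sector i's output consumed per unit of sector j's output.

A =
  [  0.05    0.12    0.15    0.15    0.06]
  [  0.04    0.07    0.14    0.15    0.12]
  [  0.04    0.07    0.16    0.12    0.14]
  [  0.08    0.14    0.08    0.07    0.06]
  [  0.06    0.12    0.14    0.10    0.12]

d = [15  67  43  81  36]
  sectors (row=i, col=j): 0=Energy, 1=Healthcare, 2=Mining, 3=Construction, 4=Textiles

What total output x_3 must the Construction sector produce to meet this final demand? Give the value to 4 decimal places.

Form M = I − A:
  [  0.95   -0.12   -0.15   -0.15   -0.06]
  [ -0.04    0.93   -0.14   -0.15   -0.12]
  [ -0.04   -0.07    0.84   -0.12   -0.14]
  [ -0.08   -0.14   -0.08    0.93   -0.06]
  [ -0.06   -0.12   -0.14   -0.10    0.88]
Leontief inverse L = M⁻¹:
  [  1.1081    0.2278    0.2902    0.2713    0.1713]
  [  0.0983    1.1786    0.2777    0.2665    0.2298]
  [  0.0988    0.1800    1.3036    0.2406    0.2551]
  [  0.1263    0.2274    0.1974    1.1740    0.1511]
  [  0.1190    0.2307    0.2875    0.2265    1.2371]
Total output x = L · d:
  x_0 = 1.1081·15 + 0.2278·67 + 0.2902·43 + 0.2713·81 + 0.1713·36 = 72.5064
  x_1 = 0.0983·15 + 1.1786·67 + 0.2777·43 + 0.2665·81 + 0.2298·36 = 122.2363
  x_2 = 0.0988·15 + 0.1800·67 + 1.3036·43 + 0.2406·81 + 0.2551·36 = 98.2668
  x_3 = 0.1263·15 + 0.2274·67 + 0.1974·43 + 1.1740·81 + 0.1511·36 = 126.1552
  x_4 = 0.1190·15 + 0.2307·67 + 0.2875·43 + 0.2265·81 + 1.2371·36 = 92.4905

126.1552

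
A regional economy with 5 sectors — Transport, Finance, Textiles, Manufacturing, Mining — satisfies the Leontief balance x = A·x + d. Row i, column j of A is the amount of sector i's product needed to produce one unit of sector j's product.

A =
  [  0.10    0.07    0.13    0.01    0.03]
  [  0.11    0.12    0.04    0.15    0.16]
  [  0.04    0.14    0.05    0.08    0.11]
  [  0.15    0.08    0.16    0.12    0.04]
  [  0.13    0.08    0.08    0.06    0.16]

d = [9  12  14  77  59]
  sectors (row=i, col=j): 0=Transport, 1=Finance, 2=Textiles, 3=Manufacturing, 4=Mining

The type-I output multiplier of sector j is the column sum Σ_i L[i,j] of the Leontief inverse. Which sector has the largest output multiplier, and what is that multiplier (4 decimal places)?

Transport (2.0137)

Form M = I − A:
  [  0.90   -0.07   -0.13   -0.01   -0.03]
  [ -0.11    0.88   -0.04   -0.15   -0.16]
  [ -0.04   -0.14    0.95   -0.08   -0.11]
  [ -0.15   -0.08   -0.16    0.88   -0.04]
  [ -0.13   -0.08   -0.08   -0.06    0.84]
Leontief inverse L = M⁻¹:
  [  1.1591    0.1351    0.1822    0.0592    0.0938]
  [  0.2364    1.2257    0.1480    0.2437    0.2729]
  [  0.1319    0.2216    1.1231    0.1551    0.2014]
  [  0.2536    0.1825    0.2563    1.2028    0.1347]
  [  0.2326    0.1718    0.1676    0.1330    1.2598]
Total output x = L · d:
  x_0 = 1.1591·9 + 0.1351·12 + 0.1822·14 + 0.0592·77 + 0.0938·59 = 24.6927
  x_1 = 0.2364·9 + 1.2257·12 + 0.1480·14 + 0.2437·77 + 0.2729·59 = 53.7698
  x_2 = 0.1319·9 + 0.2216·12 + 1.1231·14 + 0.1551·77 + 0.2014·59 = 43.3932
  x_3 = 0.2536·9 + 0.1825·12 + 0.2563·14 + 1.2028·77 + 0.1347·59 = 108.6265
  x_4 = 0.2326·9 + 0.1718·12 + 0.1676·14 + 0.1330·77 + 1.2598·59 = 91.0722
Output multipliers (column sums of L):
  Transport: 2.0137
  Finance: 1.9367
  Textiles: 1.8771
  Manufacturing: 1.7938
  Mining: 1.9625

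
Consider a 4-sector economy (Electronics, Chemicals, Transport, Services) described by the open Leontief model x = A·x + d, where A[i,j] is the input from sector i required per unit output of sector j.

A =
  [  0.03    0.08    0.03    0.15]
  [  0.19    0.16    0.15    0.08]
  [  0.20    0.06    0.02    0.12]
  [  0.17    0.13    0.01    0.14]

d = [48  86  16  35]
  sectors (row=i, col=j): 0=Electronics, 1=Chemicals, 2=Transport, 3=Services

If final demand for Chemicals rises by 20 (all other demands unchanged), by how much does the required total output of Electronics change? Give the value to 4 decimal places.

2.8590

Form M = I − A:
  [  0.97   -0.08   -0.03   -0.15]
  [ -0.19    0.84   -0.15   -0.08]
  [ -0.20   -0.06    0.98   -0.12]
  [ -0.17   -0.13   -0.01    0.86]
Leontief inverse L = M⁻¹:
  [  1.1085    0.1430    0.0580    0.2147]
  [  0.3265    1.2678    0.2061    0.2037]
  [  0.2795    0.1339    1.0516    0.2079]
  [  0.2717    0.2215    0.0549    1.2384]
Total output x = L · d:
  x_0 = 1.1085·48 + 0.1430·86 + 0.0580·16 + 0.2147·35 = 73.9468
  x_1 = 0.3265·48 + 1.2678·86 + 0.2061·16 + 0.2037·35 = 135.1311
  x_2 = 0.2795·48 + 0.1339·86 + 1.0516·16 + 0.2079·35 = 49.0354
  x_3 = 0.2717·48 + 0.2215·86 + 0.0549·16 + 1.2384·35 = 76.3120
Δx_0 = L[0,1] · Δd_1 = 0.1430 · 20 = 2.8590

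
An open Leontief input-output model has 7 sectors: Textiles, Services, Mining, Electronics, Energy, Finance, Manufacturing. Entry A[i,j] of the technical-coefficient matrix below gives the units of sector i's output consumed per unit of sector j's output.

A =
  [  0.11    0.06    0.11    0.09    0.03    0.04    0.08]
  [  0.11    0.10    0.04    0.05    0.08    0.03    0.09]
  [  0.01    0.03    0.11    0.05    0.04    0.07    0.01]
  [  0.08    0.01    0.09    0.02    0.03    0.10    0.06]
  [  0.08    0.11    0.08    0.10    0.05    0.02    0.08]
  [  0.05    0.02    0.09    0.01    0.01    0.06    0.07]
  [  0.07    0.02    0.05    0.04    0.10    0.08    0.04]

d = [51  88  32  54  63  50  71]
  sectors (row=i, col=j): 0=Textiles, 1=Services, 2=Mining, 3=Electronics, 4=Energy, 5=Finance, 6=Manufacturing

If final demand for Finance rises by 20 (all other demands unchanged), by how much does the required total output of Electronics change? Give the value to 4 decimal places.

Form M = I − A:
  [  0.89   -0.06   -0.11   -0.09   -0.03   -0.04   -0.08]
  [ -0.11    0.90   -0.04   -0.05   -0.08   -0.03   -0.09]
  [ -0.01   -0.03    0.89   -0.05   -0.04   -0.07   -0.01]
  [ -0.08   -0.01   -0.09    0.98   -0.03   -0.10   -0.06]
  [ -0.08   -0.11   -0.08   -0.10    0.95   -0.02   -0.08]
  [ -0.05   -0.02   -0.09   -0.01   -0.01    0.94   -0.07]
  [ -0.07   -0.02   -0.05   -0.04   -0.10   -0.08    0.96]
Leontief inverse L = M⁻¹:
  [  1.1723    0.0997    0.1864    0.1359    0.0723    0.0940    0.1304]
  [  0.1795    1.1484    0.1115    0.1004    0.1265    0.0784    0.1463]
  [  0.0404    0.0527    1.1564    0.0743    0.0618    0.1019    0.0376]
  [  0.1213    0.0370    0.1477    1.0522    0.0579    0.1387    0.0958]
  [  0.1474    0.1552    0.1536    0.1474    1.0964    0.0731    0.1343]
  [  0.0817    0.0409    0.1344    0.0350    0.0345    1.0913    0.0967]
  [  0.1185    0.0551    0.1095    0.0780    0.1306    0.1181    1.0822]
Total output x = L · d:
  x_0 = 1.1723·51 + 0.0997·88 + 0.1864·32 + 0.1359·54 + 0.0723·63 + 0.0940·50 + 0.1304·71 = 100.3731
  x_1 = 0.1795·51 + 1.1484·88 + 0.1115·32 + 0.1004·54 + 0.1265·63 + 0.0784·50 + 0.1463·71 = 141.4766
  x_2 = 0.0404·51 + 0.0527·88 + 1.1564·32 + 0.0743·54 + 0.0618·63 + 0.1019·50 + 0.0376·71 = 59.3760
  x_3 = 0.1213·51 + 0.0370·88 + 0.1477·32 + 1.0522·54 + 0.0579·63 + 0.1387·50 + 0.0958·71 = 88.3764
  x_4 = 0.1474·51 + 0.1552·88 + 0.1536·32 + 0.1474·54 + 1.0964·63 + 0.0731·50 + 0.1343·71 = 116.3133
  x_5 = 0.0817·51 + 0.0409·88 + 0.1344·32 + 0.0350·54 + 0.0345·63 + 1.0913·50 + 0.0967·71 = 77.5633
  x_6 = 0.1185·51 + 0.0551·88 + 0.1095·32 + 0.0780·54 + 0.1306·63 + 0.1181·50 + 1.0822·71 = 109.5791
Δx_3 = L[3,5] · Δd_5 = 0.1387 · 20 = 2.7733

2.7733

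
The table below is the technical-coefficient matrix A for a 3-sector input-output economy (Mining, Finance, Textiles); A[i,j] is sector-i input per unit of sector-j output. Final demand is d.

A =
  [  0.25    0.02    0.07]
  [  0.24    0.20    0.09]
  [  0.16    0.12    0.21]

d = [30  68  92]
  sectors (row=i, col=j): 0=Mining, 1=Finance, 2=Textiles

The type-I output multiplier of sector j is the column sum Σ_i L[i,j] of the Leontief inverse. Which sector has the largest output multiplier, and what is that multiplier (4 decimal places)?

Mining (2.1781)

Form M = I − A:
  [  0.75   -0.02   -0.07]
  [ -0.24    0.80   -0.09]
  [ -0.16   -0.12    0.79]
Leontief inverse L = M⁻¹:
  [  1.3779    0.0537    0.1282]
  [  0.4525    1.2894    0.1870]
  [  0.3478    0.2067    1.3202]
Total output x = L · d:
  x_0 = 1.3779·30 + 0.0537·68 + 0.1282·92 = 56.7806
  x_1 = 0.4525·30 + 1.2894·68 + 0.1870·92 = 118.4534
  x_2 = 0.3478·30 + 0.2067·68 + 1.3202·92 = 145.9485
Output multipliers (column sums of L):
  Mining: 2.1781
  Finance: 1.5498
  Textiles: 1.6354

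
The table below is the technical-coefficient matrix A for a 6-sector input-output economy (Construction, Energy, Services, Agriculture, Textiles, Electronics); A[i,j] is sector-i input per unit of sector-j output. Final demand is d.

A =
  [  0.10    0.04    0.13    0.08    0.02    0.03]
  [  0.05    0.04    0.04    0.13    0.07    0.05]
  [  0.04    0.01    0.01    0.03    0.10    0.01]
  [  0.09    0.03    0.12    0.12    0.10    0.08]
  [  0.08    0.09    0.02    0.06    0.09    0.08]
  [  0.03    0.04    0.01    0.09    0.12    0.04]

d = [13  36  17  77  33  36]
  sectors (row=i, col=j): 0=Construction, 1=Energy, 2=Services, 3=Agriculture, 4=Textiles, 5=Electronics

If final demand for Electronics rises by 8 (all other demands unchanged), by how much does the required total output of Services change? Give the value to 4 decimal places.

Form M = I − A:
  [  0.90   -0.04   -0.13   -0.08   -0.02   -0.03]
  [ -0.05    0.96   -0.04   -0.13   -0.07   -0.05]
  [ -0.04   -0.01    0.99   -0.03   -0.10   -0.01]
  [ -0.09   -0.03   -0.12    0.88   -0.10   -0.08]
  [ -0.08   -0.09   -0.02   -0.06    0.91   -0.08]
  [ -0.03   -0.04   -0.01   -0.09   -0.12    0.96]
Leontief inverse L = M⁻¹:
  [  1.1433    0.0625    0.1704    0.1297    0.0705    0.0574]
  [  0.0955    1.0676    0.0817    0.1864    0.1249    0.0854]
  [  0.0653    0.0284    1.0296    0.0569    0.1269    0.0296]
  [  0.1500    0.0667    0.1714    1.1902    0.1744    0.1237]
  [  0.1275    0.1221    0.0608    0.1218    1.1465    0.1167]
  [  0.0704    0.0682    0.0431    0.1392    0.1684    1.0735]
Total output x = L · d:
  x_0 = 1.1433·13 + 0.0625·36 + 0.1704·17 + 0.1297·77 + 0.0705·33 + 0.0574·36 = 34.3843
  x_1 = 0.0955·13 + 1.0676·36 + 0.0817·17 + 0.1864·77 + 0.1249·33 + 0.0854·36 = 62.6162
  x_2 = 0.0653·13 + 0.0284·36 + 1.0296·17 + 0.0569·77 + 0.1269·33 + 0.0296·36 = 29.0056
  x_3 = 0.1500·13 + 0.0667·36 + 0.1714·17 + 1.1902·77 + 0.1744·33 + 0.1237·36 = 109.1206
  x_4 = 0.1275·13 + 0.1221·36 + 0.0608·17 + 0.1218·77 + 1.1465·33 + 0.1167·36 = 58.5009
  x_5 = 0.0704·13 + 0.0682·36 + 0.0431·17 + 0.1392·77 + 0.1684·33 + 1.0735·36 = 59.0283
Δx_2 = L[2,5] · Δd_5 = 0.0296 · 8 = 0.2365

0.2365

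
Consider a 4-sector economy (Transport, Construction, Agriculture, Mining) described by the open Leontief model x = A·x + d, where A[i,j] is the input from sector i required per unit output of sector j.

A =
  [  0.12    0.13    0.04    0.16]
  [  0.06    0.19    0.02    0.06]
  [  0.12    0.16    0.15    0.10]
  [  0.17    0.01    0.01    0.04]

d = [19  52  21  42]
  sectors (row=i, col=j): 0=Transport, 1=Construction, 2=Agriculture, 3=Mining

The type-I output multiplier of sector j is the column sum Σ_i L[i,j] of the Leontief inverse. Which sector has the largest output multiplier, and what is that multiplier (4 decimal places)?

Form M = I − A:
  [  0.88   -0.13   -0.04   -0.16]
  [ -0.06    0.81   -0.02   -0.06]
  [ -0.12   -0.16    0.85   -0.10]
  [ -0.17   -0.01   -0.01    0.96]
Leontief inverse L = M⁻¹:
  [  1.2018    0.2082    0.0640    0.2200]
  [  0.1104    1.2606    0.0360    0.1009]
  [  0.2159    0.2729    1.1951    0.1775]
  [  0.2162    0.0529    0.0242    1.0835]
Total output x = L · d:
  x_0 = 1.2018·19 + 0.2082·52 + 0.0640·21 + 0.2200·42 = 44.2472
  x_1 = 0.1104·19 + 1.2606·52 + 0.0360·21 + 0.1009·42 = 72.6470
  x_2 = 0.2159·19 + 0.2729·52 + 1.1951·21 + 0.1775·42 = 50.8475
  x_3 = 0.2162·19 + 0.0529·52 + 0.0242·21 + 1.0835·42 = 52.8718
Output multipliers (column sums of L):
  Transport: 1.7443
  Construction: 1.7947
  Agriculture: 1.3194
  Mining: 1.5820

Construction (1.7947)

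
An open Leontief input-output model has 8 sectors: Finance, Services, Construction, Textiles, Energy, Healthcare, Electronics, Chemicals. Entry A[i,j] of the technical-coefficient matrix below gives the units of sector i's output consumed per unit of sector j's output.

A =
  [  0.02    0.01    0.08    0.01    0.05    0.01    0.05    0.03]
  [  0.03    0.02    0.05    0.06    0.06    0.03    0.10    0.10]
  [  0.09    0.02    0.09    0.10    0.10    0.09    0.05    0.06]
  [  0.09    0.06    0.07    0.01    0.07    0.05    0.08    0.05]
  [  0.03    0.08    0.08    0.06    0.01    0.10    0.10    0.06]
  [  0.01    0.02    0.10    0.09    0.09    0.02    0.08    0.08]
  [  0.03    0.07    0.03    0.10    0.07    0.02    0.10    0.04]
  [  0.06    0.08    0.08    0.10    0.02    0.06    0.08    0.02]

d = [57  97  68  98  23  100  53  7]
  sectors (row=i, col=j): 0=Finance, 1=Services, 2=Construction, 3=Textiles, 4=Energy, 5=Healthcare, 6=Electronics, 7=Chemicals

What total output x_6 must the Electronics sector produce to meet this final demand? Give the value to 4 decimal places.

Form M = I − A:
  [  0.98   -0.01   -0.08   -0.01   -0.05   -0.01   -0.05   -0.03]
  [ -0.03    0.98   -0.05   -0.06   -0.06   -0.03   -0.10   -0.10]
  [ -0.09   -0.02    0.91   -0.10   -0.10   -0.09   -0.05   -0.06]
  [ -0.09   -0.06   -0.07    0.99   -0.07   -0.05   -0.08   -0.05]
  [ -0.03   -0.08   -0.08   -0.06    0.99   -0.10   -0.10   -0.06]
  [ -0.01   -0.02   -0.10   -0.09   -0.09    0.98   -0.08   -0.08]
  [ -0.03   -0.07   -0.03   -0.10   -0.07   -0.02    0.90   -0.04]
  [ -0.06   -0.08   -0.08   -0.10   -0.02   -0.06   -0.08    0.98]
Leontief inverse L = M⁻¹:
  [  1.0457    0.0345    0.1168    0.0477    0.0811    0.0385    0.0901    0.0569]
  [  0.0720    1.0652    0.1101    0.1214    0.1095    0.0731    0.1707    0.1435]
  [  0.1445    0.0728    1.1753    0.1746    0.1685    0.1480    0.1395    0.1208]
  [  0.1293    0.1005    0.1341    1.0723    0.1232    0.0931    0.1518    0.0985]
  [  0.0768    0.1250    0.1504    0.1319    1.0744    0.1456    0.1809    0.1161]
  [  0.0603    0.0695    0.1687    0.1574    0.1467    1.0728    0.1577    0.1303]
  [  0.0717    0.1143    0.0885    0.1569    0.1210    0.0620    1.1734    0.0876]
  [  0.1060    0.1214    0.1464    0.1616    0.0810    0.1036    0.1555    1.0730]
Total output x = L · d:
  x_0 = 1.0457·57 + 0.0345·97 + 0.1168·68 + 0.0477·98 + 0.0811·23 + 0.0385·100 + 0.0901·53 + 0.0569·7 = 86.4585
  x_1 = 0.0720·57 + 1.0652·97 + 0.1101·68 + 0.1214·98 + 0.1095·23 + 0.0731·100 + 0.1707·53 + 0.1435·7 = 146.6845
  x_2 = 0.1445·57 + 0.0728·97 + 1.1753·68 + 0.1746·98 + 0.1685·23 + 0.1480·100 + 0.1395·53 + 0.1208·7 = 139.2413
  x_3 = 0.1293·57 + 0.1005·97 + 0.1341·68 + 1.0723·98 + 0.1232·23 + 0.0931·100 + 0.1518·53 + 0.0985·7 = 152.2009
  x_4 = 0.0768·57 + 0.1250·97 + 0.1504·68 + 0.1319·98 + 1.0744·23 + 0.1456·100 + 0.1809·53 + 0.1161·7 = 89.3228
  x_5 = 0.0603·57 + 0.0695·97 + 0.1687·68 + 0.1574·98 + 0.1467·23 + 1.0728·100 + 0.1577·53 + 0.1303·7 = 156.9944
  x_6 = 0.0717·57 + 0.1143·97 + 0.0885·68 + 0.1569·98 + 0.1210·23 + 0.0620·100 + 1.1734·53 + 0.0876·7 = 108.3500
  x_7 = 0.1060·57 + 0.1214·97 + 0.1464·68 + 0.1616·98 + 0.0810·23 + 0.1036·100 + 0.1555·53 + 1.0730·7 = 71.5875

108.3500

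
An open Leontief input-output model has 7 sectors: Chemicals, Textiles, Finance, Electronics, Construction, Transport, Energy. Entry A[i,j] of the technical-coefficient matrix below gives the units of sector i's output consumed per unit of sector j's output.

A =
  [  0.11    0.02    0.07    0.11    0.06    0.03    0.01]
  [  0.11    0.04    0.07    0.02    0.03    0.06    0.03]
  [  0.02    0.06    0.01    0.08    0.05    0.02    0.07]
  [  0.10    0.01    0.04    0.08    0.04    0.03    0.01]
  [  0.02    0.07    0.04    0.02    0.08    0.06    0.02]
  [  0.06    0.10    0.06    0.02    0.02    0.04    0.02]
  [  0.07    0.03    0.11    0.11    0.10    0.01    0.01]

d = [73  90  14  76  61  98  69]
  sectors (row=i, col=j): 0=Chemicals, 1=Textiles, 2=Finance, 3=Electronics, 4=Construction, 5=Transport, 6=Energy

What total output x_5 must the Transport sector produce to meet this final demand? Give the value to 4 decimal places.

Form M = I − A:
  [  0.89   -0.02   -0.07   -0.11   -0.06   -0.03   -0.01]
  [ -0.11    0.96   -0.07   -0.02   -0.03   -0.06   -0.03]
  [ -0.02   -0.06    0.99   -0.08   -0.05   -0.02   -0.07]
  [ -0.10   -0.01   -0.04    0.92   -0.04   -0.03   -0.01]
  [ -0.02   -0.07   -0.04   -0.02    0.92   -0.06   -0.02]
  [ -0.06   -0.10   -0.06   -0.02   -0.02    0.96   -0.02]
  [ -0.07   -0.03   -0.11   -0.11   -0.10   -0.01    0.99]
Leontief inverse L = M⁻¹:
  [  1.1563    0.0449    0.1008    0.1541    0.0929    0.0519    0.0246]
  [  0.1507    1.0657    0.1005    0.0582    0.0591    0.0794    0.0443]
  [  0.0561    0.0792    1.0384    0.1108    0.0770    0.0374    0.0798]
  [  0.1364    0.0287    0.0644    1.1143    0.0650    0.0465    0.0203]
  [  0.0509    0.0954    0.0651    0.0434    1.1041    0.0796    0.0324]
  [  0.0977    0.1226    0.0873    0.0499    0.0440    1.0589    0.0337]
  [  0.1138    0.0583    0.1402    0.1537    0.1361    0.0341    1.0279]
Total output x = L · d:
  x_0 = 1.1563·73 + 0.0449·90 + 0.1008·14 + 0.1541·76 + 0.0929·61 + 0.0519·98 + 0.0246·69 = 114.0260
  x_1 = 0.1507·73 + 1.0657·90 + 0.1005·14 + 0.0582·76 + 0.0591·61 + 0.0794·98 + 0.0443·69 = 127.1823
  x_2 = 0.0561·73 + 0.0792·90 + 1.0384·14 + 0.1108·76 + 0.0770·61 + 0.0374·98 + 0.0798·69 = 48.0542
  x_3 = 0.1364·73 + 0.0287·90 + 0.0644·14 + 1.1143·76 + 0.0650·61 + 0.0465·98 + 0.0203·69 = 108.0529
  x_4 = 0.0509·73 + 0.0954·90 + 0.0651·14 + 0.0434·76 + 1.1041·61 + 0.0796·98 + 0.0324·69 = 93.8906
  x_5 = 0.0977·73 + 0.1226·90 + 0.0873·14 + 0.0499·76 + 0.0440·61 + 1.0589·98 + 0.0337·69 = 131.9556
  x_6 = 0.1138·73 + 0.0583·90 + 0.1402·14 + 0.1537·76 + 0.1361·61 + 0.0341·98 + 1.0279·69 = 109.7754

131.9556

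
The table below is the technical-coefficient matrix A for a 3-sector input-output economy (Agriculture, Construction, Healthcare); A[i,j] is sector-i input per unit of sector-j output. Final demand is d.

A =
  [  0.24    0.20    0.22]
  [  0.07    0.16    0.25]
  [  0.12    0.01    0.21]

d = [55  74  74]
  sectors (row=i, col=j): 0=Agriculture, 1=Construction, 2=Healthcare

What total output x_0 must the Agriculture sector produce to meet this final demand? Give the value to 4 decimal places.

Form M = I − A:
  [  0.76   -0.20   -0.22]
  [ -0.07    0.84   -0.25]
  [ -0.12   -0.01    0.79]
Leontief inverse L = M⁻¹:
  [  1.4277    0.3460    0.5071]
  [  0.1842    1.2396    0.4436]
  [  0.2192    0.0682    1.3485]
Total output x = L · d:
  x_0 = 1.4277·55 + 0.3460·74 + 0.5071·74 = 141.6501
  x_1 = 0.1842·55 + 1.2396·74 + 0.4436·74 = 134.6888
  x_2 = 0.2192·55 + 0.0682·74 + 1.3485·74 = 116.8923

141.6501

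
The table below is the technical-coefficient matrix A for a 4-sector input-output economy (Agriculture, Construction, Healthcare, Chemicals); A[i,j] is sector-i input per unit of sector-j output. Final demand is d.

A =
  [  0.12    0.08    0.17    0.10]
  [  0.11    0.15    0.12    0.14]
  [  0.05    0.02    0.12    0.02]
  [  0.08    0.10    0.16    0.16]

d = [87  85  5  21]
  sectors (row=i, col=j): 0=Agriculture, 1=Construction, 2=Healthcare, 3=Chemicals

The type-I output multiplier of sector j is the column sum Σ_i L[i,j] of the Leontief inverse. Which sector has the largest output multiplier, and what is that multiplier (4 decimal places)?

Form M = I − A:
  [  0.88   -0.08   -0.17   -0.10]
  [ -0.11    0.85   -0.12   -0.14]
  [ -0.05   -0.02    0.88   -0.02]
  [ -0.08   -0.10   -0.16    0.84]
Leontief inverse L = M⁻¹:
  [  1.1850    0.1382    0.2788    0.1707]
  [  0.1886    1.2274    0.2461    0.2329]
  [  0.0750    0.0395    1.1641    0.0432]
  [  0.1496    0.1668    0.2776    1.2427]
Total output x = L · d:
  x_0 = 1.1850·87 + 0.1382·85 + 0.2788·5 + 0.1707·21 = 119.8194
  x_1 = 0.1886·87 + 1.2274·85 + 0.2461·5 + 0.2329·21 = 126.8576
  x_2 = 0.0750·87 + 0.0395·85 + 1.1641·5 + 0.0432·21 = 16.6156
  x_3 = 0.1496·87 + 0.1668·85 + 0.2776·5 + 1.2427·21 = 54.6783
Output multipliers (column sums of L):
  Agriculture: 1.5982
  Construction: 1.5719
  Healthcare: 1.9667
  Chemicals: 1.6896

Healthcare (1.9667)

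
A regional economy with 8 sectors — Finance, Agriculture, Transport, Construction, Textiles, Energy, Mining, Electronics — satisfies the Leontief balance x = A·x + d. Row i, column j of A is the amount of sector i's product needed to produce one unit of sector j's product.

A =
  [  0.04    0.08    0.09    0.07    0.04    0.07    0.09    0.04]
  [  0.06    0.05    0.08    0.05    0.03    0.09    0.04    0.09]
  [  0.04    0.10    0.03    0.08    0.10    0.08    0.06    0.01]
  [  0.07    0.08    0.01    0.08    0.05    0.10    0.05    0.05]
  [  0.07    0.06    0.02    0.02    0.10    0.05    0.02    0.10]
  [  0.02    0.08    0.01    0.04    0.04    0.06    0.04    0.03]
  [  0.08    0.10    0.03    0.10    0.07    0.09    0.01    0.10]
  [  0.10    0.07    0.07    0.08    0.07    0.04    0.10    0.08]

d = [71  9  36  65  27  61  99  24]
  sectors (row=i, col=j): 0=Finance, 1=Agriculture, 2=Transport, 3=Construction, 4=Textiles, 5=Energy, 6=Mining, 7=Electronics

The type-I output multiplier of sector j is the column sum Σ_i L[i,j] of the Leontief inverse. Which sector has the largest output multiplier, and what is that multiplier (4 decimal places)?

Agriculture (2.2018)

Form M = I − A:
  [  0.96   -0.08   -0.09   -0.07   -0.04   -0.07   -0.09   -0.04]
  [ -0.06    0.95   -0.08   -0.05   -0.03   -0.09   -0.04   -0.09]
  [ -0.04   -0.10    0.97   -0.08   -0.10   -0.08   -0.06   -0.01]
  [ -0.07   -0.08   -0.01    0.92   -0.05   -0.10   -0.05   -0.05]
  [ -0.07   -0.06   -0.02   -0.02    0.90   -0.05   -0.02   -0.10]
  [ -0.02   -0.08   -0.01   -0.04   -0.04    0.94   -0.04   -0.03]
  [ -0.08   -0.10   -0.03   -0.10   -0.07   -0.09    0.99   -0.10]
  [ -0.10   -0.07   -0.07   -0.08   -0.07   -0.04   -0.10    0.92]
Leontief inverse L = M⁻¹:
  [  1.0999    0.1591    0.1320    0.1365    0.1018    0.1461    0.1397    0.1033]
  [  0.1162    1.1241    0.1216    0.1121    0.0880    0.1583    0.0920    0.1472]
  [  0.0961    0.1710    1.0686    0.1372    0.1568    0.1505    0.1040    0.0732]
  [  0.1253    0.1510    0.0507    1.1389    0.1032    0.1688    0.0981    0.1100]
  [  0.1241    0.1237    0.0609    0.0723    1.1539    0.1085    0.0673    0.1584]
  [  0.0568    0.1256    0.0367    0.0778    0.0752    1.1052    0.0697    0.0712]
  [  0.1478    0.1835    0.0806    0.1699    0.1353    0.1706    1.0713    0.1712]
  [  0.1746    0.1638    0.1243    0.1602    0.1444    0.1289    0.1632    1.1583]
Total output x = L · d:
  x_0 = 1.0999·71 + 0.1591·9 + 0.1320·36 + 0.1365·65 + 0.1018·27 + 0.1461·61 + 0.1397·99 + 0.1033·24 = 121.1207
  x_1 = 0.1162·71 + 1.1241·9 + 0.1216·36 + 0.1121·65 + 0.0880·27 + 0.1583·61 + 0.0920·99 + 0.1472·24 = 54.7082
  x_2 = 0.0961·71 + 0.1710·9 + 1.0686·36 + 0.1372·65 + 0.1568·27 + 0.1505·61 + 0.1040·99 + 0.0732·24 = 81.2129
  x_3 = 0.1253·71 + 0.1510·9 + 0.0507·36 + 1.1389·65 + 0.1032·27 + 0.1688·61 + 0.0981·99 + 0.1100·24 = 111.5432
  x_4 = 0.1241·71 + 0.1237·9 + 0.0609·36 + 0.0723·65 + 1.1539·27 + 0.1085·61 + 0.0673·99 + 0.1584·24 = 65.0557
  x_5 = 0.0568·71 + 0.1256·9 + 0.0367·36 + 0.0778·65 + 0.0752·27 + 1.1052·61 + 0.0697·99 + 0.0712·24 = 89.5982
  x_6 = 0.1478·71 + 0.1835·9 + 0.0806·36 + 0.1699·65 + 0.1353·27 + 0.1706·61 + 1.0713·99 + 0.1712·24 = 150.3199
  x_7 = 0.1746·71 + 0.1638·9 + 0.1243·36 + 0.1602·65 + 0.1444·27 + 0.1289·61 + 0.1632·99 + 1.1583·24 = 84.4781
Output multipliers (column sums of L):
  Finance: 1.9406
  Agriculture: 2.2018
  Transport: 1.6753
  Construction: 2.0050
  Textiles: 1.9587
  Energy: 2.1369
  Mining: 1.8055
  Electronics: 1.9927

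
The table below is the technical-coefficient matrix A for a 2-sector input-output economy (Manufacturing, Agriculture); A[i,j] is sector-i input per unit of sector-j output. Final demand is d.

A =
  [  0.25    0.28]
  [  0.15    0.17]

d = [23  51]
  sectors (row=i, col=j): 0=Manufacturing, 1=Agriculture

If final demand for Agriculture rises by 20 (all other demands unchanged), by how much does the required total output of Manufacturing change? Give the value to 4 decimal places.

Form M = I − A:
  [  0.75   -0.28]
  [ -0.15    0.83]
Leontief inverse L = M⁻¹:
  [  1.4298    0.4823]
  [  0.2584    1.2920]
Total output x = L · d:
  x_0 = 1.4298·23 + 0.4823·51 = 57.4849
  x_1 = 0.2584·23 + 1.2920·51 = 71.8346
Δx_0 = L[0,1] · Δd_1 = 0.4823 · 20 = 9.6469

9.6469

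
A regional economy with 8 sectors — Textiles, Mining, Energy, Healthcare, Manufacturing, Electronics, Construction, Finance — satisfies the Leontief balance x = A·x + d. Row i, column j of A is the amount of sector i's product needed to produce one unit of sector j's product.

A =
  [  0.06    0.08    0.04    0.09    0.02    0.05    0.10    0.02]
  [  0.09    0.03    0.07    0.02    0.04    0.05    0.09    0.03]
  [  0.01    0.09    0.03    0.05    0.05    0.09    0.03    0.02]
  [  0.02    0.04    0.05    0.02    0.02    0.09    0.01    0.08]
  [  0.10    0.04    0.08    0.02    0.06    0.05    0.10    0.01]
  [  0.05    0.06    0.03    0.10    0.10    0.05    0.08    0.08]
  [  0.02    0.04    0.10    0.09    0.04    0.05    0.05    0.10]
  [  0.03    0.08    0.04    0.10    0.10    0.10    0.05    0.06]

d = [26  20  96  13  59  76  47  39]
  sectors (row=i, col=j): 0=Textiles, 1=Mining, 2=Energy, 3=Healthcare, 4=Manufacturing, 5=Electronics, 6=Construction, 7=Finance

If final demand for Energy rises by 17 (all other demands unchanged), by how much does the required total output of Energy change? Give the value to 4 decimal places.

Form M = I − A:
  [  0.94   -0.08   -0.04   -0.09   -0.02   -0.05   -0.10   -0.02]
  [ -0.09    0.97   -0.07   -0.02   -0.04   -0.05   -0.09   -0.03]
  [ -0.01   -0.09    0.97   -0.05   -0.05   -0.09   -0.03   -0.02]
  [ -0.02   -0.04   -0.05    0.98   -0.02   -0.09   -0.01   -0.08]
  [ -0.10   -0.04   -0.08   -0.02    0.94   -0.05   -0.10   -0.01]
  [ -0.05   -0.06   -0.03   -0.10   -0.10    0.95   -0.08   -0.08]
  [ -0.02   -0.04   -0.10   -0.09   -0.04   -0.05    0.95   -0.10]
  [ -0.03   -0.08   -0.04   -0.10   -0.10   -0.10   -0.05    0.94]
Leontief inverse L = M⁻¹:
  [  1.0971    0.1251    0.0880    0.1403    0.0609    0.1041    0.1503    0.0666]
  [  0.1247    1.0756    0.1134    0.0709    0.0799    0.0995    0.1398    0.0696]
  [  0.0451    0.1260    1.0679    0.0891    0.0883    0.1330    0.0748    0.0555]
  [  0.0489    0.0773    0.0811    1.0614    0.0594    0.1325    0.0495    0.1127]
  [  0.1391    0.0889    0.1281    0.0736    1.1020    0.1027    0.1553    0.0518]
  [  0.0985    0.1152    0.0881    0.1597    0.1542    1.1170    0.1430    0.1332]
  [  0.0573    0.0926    0.1470    0.1442    0.0906    0.1137    1.1005    0.1473]
  [  0.0811    0.1358    0.0973    0.1597    0.1573    0.1674    0.1154    1.1137]
Total output x = L · d:
  x_0 = 1.0971·26 + 0.1251·20 + 0.0880·96 + 0.1403·13 + 0.0609·59 + 0.1041·76 + 0.1503·47 + 0.0666·39 = 62.4557
  x_1 = 0.1247·26 + 1.0756·20 + 0.1134·96 + 0.0709·13 + 0.0799·59 + 0.0995·76 + 0.1398·47 + 0.0696·39 = 58.1246
  x_2 = 0.0451·26 + 0.1260·20 + 1.0679·96 + 0.0891·13 + 0.0883·59 + 0.1330·76 + 0.0748·47 + 0.0555·39 = 128.3643
  x_3 = 0.0489·26 + 0.0773·20 + 0.0811·96 + 1.0614·13 + 0.0594·59 + 0.1325·76 + 0.0495·47 + 0.1127·39 = 44.6958
  x_4 = 0.1391·26 + 0.0889·20 + 0.1281·96 + 0.0736·13 + 1.1020·59 + 0.1027·76 + 0.1553·47 + 0.0518·39 = 100.7957
  x_5 = 0.0985·26 + 0.1152·20 + 0.0881·96 + 0.1597·13 + 0.1542·59 + 1.1170·76 + 0.1430·47 + 0.1332·39 = 121.3063
  x_6 = 0.0573·26 + 0.0926·20 + 0.1470·96 + 0.1442·13 + 0.0906·59 + 0.1137·76 + 1.1005·47 + 0.1473·39 = 90.7796
  x_7 = 0.0811·26 + 0.1358·20 + 0.0973·96 + 0.1597·13 + 0.1573·59 + 0.1674·76 + 0.1154·47 + 1.1137·39 = 87.1031
Δx_2 = L[2,2] · Δd_2 = 1.0679 · 17 = 18.1537

18.1537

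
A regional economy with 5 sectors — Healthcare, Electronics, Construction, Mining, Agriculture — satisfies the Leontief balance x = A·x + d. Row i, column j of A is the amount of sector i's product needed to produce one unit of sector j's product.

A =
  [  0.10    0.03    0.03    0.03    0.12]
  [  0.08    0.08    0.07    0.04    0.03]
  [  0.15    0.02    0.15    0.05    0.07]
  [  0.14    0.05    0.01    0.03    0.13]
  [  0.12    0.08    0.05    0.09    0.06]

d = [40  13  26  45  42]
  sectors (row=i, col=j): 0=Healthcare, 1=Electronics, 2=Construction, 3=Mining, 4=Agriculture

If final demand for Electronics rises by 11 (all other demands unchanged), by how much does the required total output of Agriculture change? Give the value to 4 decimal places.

Form M = I − A:
  [  0.90   -0.03   -0.03   -0.03   -0.12]
  [ -0.08    0.92   -0.07   -0.04   -0.03]
  [ -0.15   -0.02    0.85   -0.05   -0.07]
  [ -0.14   -0.05   -0.01    0.97   -0.13]
  [ -0.12   -0.08   -0.05   -0.09    0.94]
Leontief inverse L = M⁻¹:
  [  1.1555    0.0559    0.0555    0.0559    0.1612]
  [  0.1333    1.1027    0.1002    0.0611    0.0681]
  [  0.2346    0.0497    1.1976    0.0833    0.1322]
  [  0.2016    0.0803    0.0366    1.0588    0.1775]
  [  0.1906    0.1113    0.0828    0.1181    1.1142]
Total output x = L · d:
  x_0 = 1.1555·40 + 0.0559·13 + 0.0555·26 + 0.0559·45 + 0.1612·42 = 57.6737
  x_1 = 0.1333·40 + 1.1027·13 + 0.1002·26 + 0.0611·45 + 0.0681·42 = 27.8843
  x_2 = 0.2346·40 + 0.0497·13 + 1.1976·26 + 0.0833·45 + 0.1322·42 = 50.4714
  x_3 = 0.2016·40 + 0.0803·13 + 0.0366·26 + 1.0588·45 + 0.1775·42 = 65.1623
  x_4 = 0.1906·40 + 0.1113·13 + 0.0828·26 + 0.1181·45 + 1.1142·42 = 63.3402
Δx_4 = L[4,1] · Δd_1 = 0.1113 · 11 = 1.2246

1.2246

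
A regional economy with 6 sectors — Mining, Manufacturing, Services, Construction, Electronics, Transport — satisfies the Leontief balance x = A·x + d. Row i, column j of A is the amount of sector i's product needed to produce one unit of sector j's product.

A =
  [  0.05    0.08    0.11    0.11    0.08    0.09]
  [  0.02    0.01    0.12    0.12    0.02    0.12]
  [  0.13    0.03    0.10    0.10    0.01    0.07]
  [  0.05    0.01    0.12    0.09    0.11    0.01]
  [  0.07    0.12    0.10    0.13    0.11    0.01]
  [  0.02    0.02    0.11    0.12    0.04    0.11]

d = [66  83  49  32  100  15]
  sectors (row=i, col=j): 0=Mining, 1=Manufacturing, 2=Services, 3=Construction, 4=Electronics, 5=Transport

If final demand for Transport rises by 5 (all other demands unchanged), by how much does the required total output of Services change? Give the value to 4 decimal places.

Form M = I − A:
  [  0.95   -0.08   -0.11   -0.11   -0.08   -0.09]
  [ -0.02    0.99   -0.12   -0.12   -0.02   -0.12]
  [ -0.13   -0.03    0.90   -0.10   -0.01   -0.07]
  [ -0.05   -0.01   -0.12    0.91   -0.11   -0.01]
  [ -0.07   -0.12   -0.10   -0.13    0.89   -0.01]
  [ -0.02   -0.02   -0.11   -0.12   -0.04    0.89]
Leontief inverse L = M⁻¹:
  [  1.1087    0.1179    0.2130    0.2122    0.1376    0.1487]
  [  0.0676    1.0346    0.1997    0.1974    0.0634    0.1650]
  [  0.1806    0.0621    1.1878    0.1852    0.0594    0.1228]
  [  0.1022    0.0463    0.1978    1.1680    0.1589    0.0470]
  [  0.1323    0.1630    0.2082    0.2370    1.1738    0.0676]
  [  0.0685    0.0471    0.1921    0.2002    0.0860    1.1552]
Total output x = L · d:
  x_0 = 1.1087·66 + 0.1179·83 + 0.2130·49 + 0.2122·32 + 0.1376·100 + 0.1487·15 = 116.1773
  x_1 = 0.0676·66 + 1.0346·83 + 0.1997·49 + 0.1974·32 + 0.0634·100 + 0.1650·15 = 115.2553
  x_2 = 0.1806·66 + 0.0621·83 + 1.1878·49 + 0.1852·32 + 0.0594·100 + 0.1228·15 = 88.9815
  x_3 = 0.1022·66 + 0.0463·83 + 0.1978·49 + 1.1680·32 + 0.1589·100 + 0.0470·15 = 74.2527
  x_4 = 0.1323·66 + 0.1630·83 + 0.2082·49 + 0.2370·32 + 1.1738·100 + 0.0676·15 = 158.4448
  x_5 = 0.0685·66 + 0.0471·83 + 0.1921·49 + 0.2002·32 + 0.0860·100 + 1.1552·15 = 50.1851
Δx_2 = L[2,5] · Δd_5 = 0.1228 · 5 = 0.6140

0.6140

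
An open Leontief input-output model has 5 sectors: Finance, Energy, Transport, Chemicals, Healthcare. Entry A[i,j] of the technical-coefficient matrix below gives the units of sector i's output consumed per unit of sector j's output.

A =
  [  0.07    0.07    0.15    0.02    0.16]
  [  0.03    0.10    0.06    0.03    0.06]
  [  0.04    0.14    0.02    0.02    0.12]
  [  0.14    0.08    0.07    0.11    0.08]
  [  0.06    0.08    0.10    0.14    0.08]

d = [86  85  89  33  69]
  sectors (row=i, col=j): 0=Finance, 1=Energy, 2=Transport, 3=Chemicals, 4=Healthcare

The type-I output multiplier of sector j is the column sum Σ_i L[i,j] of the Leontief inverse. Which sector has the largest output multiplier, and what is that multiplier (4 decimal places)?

Healthcare (1.8254)

Form M = I − A:
  [  0.93   -0.07   -0.15   -0.02   -0.16]
  [ -0.03    0.90   -0.06   -0.03   -0.06]
  [ -0.04   -0.14    0.98   -0.02   -0.12]
  [ -0.14   -0.08   -0.07    0.89   -0.08]
  [ -0.06   -0.08   -0.10   -0.14    0.92]
Leontief inverse L = M⁻¹:
  [  1.1151    0.1467    0.2090    0.0720    0.2370]
  [  0.0562    1.1441    0.0931    0.0579    0.1016]
  [  0.0717    0.1914    1.0645    0.0585    0.1689]
  [  0.1965    0.1548    0.1392    1.1621    0.1635]
  [  0.1153    0.1534    0.1586    0.1929    1.1545]
Total output x = L · d:
  x_0 = 1.1151·86 + 0.1467·85 + 0.2090·89 + 0.0720·33 + 0.2370·69 = 145.7005
  x_1 = 0.0562·86 + 1.1441·85 + 0.0931·89 + 0.0579·33 + 0.1016·69 = 119.2939
  x_2 = 0.0717·86 + 0.1914·85 + 1.0645·89 + 0.0585·33 + 0.1689·69 = 130.7576
  x_3 = 0.1965·86 + 0.1548·85 + 0.1392·89 + 1.1621·33 + 0.1635·69 = 92.0703
  x_4 = 0.1153·86 + 0.1534·85 + 0.1586·89 + 0.1929·33 + 1.1545·69 = 123.0991
Output multipliers (column sums of L):
  Finance: 1.5547
  Energy: 1.7904
  Transport: 1.6645
  Chemicals: 1.5434
  Healthcare: 1.8254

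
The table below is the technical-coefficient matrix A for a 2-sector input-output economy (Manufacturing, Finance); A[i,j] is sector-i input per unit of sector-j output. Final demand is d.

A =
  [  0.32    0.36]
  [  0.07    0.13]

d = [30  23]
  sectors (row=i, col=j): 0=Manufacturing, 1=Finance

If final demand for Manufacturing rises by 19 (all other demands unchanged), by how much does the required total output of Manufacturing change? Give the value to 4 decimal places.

29.1843

Form M = I − A:
  [  0.68   -0.36]
  [ -0.07    0.87]
Leontief inverse L = M⁻¹:
  [  1.5360    0.6356]
  [  0.1236    1.2006]
Total output x = L · d:
  x_0 = 1.5360·30 + 0.6356·23 = 60.6992
  x_1 = 0.1236·30 + 1.2006·23 = 31.3206
Δx_0 = L[0,0] · Δd_0 = 1.5360 · 19 = 29.1843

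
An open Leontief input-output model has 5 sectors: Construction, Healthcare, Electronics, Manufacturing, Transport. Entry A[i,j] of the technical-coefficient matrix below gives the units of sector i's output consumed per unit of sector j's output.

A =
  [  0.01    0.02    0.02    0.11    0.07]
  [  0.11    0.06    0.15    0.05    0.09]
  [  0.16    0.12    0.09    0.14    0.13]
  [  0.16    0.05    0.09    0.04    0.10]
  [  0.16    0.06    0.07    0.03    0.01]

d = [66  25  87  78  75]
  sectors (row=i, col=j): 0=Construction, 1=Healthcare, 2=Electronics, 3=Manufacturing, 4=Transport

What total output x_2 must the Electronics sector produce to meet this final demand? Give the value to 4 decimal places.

Form M = I − A:
  [  0.99   -0.02   -0.02   -0.11   -0.07]
  [ -0.11    0.94   -0.15   -0.05   -0.09]
  [ -0.16   -0.12    0.91   -0.14   -0.13]
  [ -0.16   -0.05   -0.09    0.96   -0.10]
  [ -0.16   -0.06   -0.07   -0.03    0.99]
Leontief inverse L = M⁻¹:
  [  1.0609    0.0426    0.0513    0.1343    0.0992]
  [  0.2014    1.1111    0.2110    0.1166    0.1547]
  [  0.2794    0.1809    1.1729    0.2191    0.2123]
  [  0.2354    0.0913    0.1408    1.0988    0.1544]
  [  0.2105    0.0898    0.1083    0.0776    1.0552]
Total output x = L · d:
  x_0 = 1.0609·66 + 0.0426·25 + 0.0513·87 + 0.1343·78 + 0.0992·75 = 93.4584
  x_1 = 0.2014·66 + 1.1111·25 + 0.2110·87 + 0.1166·78 + 0.1547·75 = 80.1254
  x_2 = 0.2794·66 + 0.1809·25 + 1.1729·87 + 0.2191·78 + 0.2123·75 = 158.0164
  x_3 = 0.2354·66 + 0.0913·25 + 0.1408·87 + 1.0988·78 + 0.1544·75 = 127.3501
  x_4 = 0.2105·66 + 0.0898·25 + 0.1083·87 + 0.0776·78 + 1.0552·75 = 110.7500

158.0164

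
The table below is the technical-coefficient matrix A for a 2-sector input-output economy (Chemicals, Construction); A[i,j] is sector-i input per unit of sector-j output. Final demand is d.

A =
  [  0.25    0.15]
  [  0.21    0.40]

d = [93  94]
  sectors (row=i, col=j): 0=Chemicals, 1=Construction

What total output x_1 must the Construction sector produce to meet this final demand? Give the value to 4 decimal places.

215.1254

Form M = I − A:
  [  0.75   -0.15]
  [ -0.21    0.60]
Leontief inverse L = M⁻¹:
  [  1.4337    0.3584]
  [  0.5018    1.7921]
Total output x = L · d:
  x_0 = 1.4337·93 + 0.3584·94 = 167.0251
  x_1 = 0.5018·93 + 1.7921·94 = 215.1254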